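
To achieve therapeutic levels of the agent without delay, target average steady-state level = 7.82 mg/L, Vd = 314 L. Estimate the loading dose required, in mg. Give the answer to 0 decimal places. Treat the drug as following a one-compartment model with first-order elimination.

LD = Css × Vd = 7.82 × 314 = 2455 mg

2455 mg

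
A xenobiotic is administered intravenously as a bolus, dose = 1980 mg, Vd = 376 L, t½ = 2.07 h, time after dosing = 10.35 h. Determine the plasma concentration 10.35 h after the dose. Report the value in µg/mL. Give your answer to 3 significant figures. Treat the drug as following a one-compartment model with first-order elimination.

C₀ = Dose / Vd = 1980 / 376 = 5.266 mg/L
k = ln2 / t½ = 0.693147 / 2.07 = 0.3349 h⁻¹
t / t½ = 10.35 / 2.07 = 5 half-lives
C = C₀ × (1/2)^5 = 5.266 × 0.03125 = 0.1646 mg/L
(0.1646 mg/L = 0.1646 µg/mL)

0.165 µg/mL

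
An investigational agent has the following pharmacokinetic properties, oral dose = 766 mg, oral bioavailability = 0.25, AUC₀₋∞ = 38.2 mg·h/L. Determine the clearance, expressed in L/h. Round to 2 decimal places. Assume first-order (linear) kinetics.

CL = F·Dose / AUC = 0.25 × 766 / 38.2 = 5.013 L/h

5.01 L/h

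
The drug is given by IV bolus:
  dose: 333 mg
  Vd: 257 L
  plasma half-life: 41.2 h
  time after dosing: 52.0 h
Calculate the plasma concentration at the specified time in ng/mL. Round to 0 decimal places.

540 ng/mL

C₀ = Dose / Vd = 333.0 / 257 = 1.296 mg/L
k = ln2 / t½ = 0.693147 / 41.2 = 0.01682 h⁻¹
C = C₀ · e^(−k·t) = 1.296 × e^(−0.01682 × 52.0)
  = 1.296 × 0.4170 = 0.5404 mg/L
Convert: 0.5404 mg/L × 1000 = 540.4 ng/mL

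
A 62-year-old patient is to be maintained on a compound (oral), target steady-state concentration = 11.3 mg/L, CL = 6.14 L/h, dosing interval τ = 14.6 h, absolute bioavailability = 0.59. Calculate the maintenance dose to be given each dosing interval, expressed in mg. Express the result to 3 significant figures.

At steady state, F × (Dose/τ) = Css × CL.
Dose = Css × CL × τ / F = 11.3 × 6.140 × 14.6 / 0.59 = 1717 mg

1720 mg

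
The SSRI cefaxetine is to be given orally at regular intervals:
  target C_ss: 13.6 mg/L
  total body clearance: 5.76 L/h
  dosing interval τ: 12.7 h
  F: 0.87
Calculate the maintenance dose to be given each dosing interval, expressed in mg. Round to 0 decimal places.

At steady state, F × (Dose/τ) = Css × CL.
Dose = Css × CL × τ / F = 13.6 × 5.760 × 12.7 / 0.87 = 1144 mg

1144 mg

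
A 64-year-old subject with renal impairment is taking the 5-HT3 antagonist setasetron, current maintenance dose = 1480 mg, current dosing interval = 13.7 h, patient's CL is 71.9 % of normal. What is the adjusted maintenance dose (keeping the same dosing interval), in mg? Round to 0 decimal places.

1064 mg

To keep the same average steady-state level, dosing rate must scale with clearance.
CL ratio = 71.9 / 100 = 0.7190
New dose (same interval) = 1480 × 0.7190 = 1064 mg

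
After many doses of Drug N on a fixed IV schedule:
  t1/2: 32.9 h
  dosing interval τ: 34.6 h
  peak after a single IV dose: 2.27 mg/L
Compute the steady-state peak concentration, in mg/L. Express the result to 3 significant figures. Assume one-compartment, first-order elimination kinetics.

4.39 mg/L

k = ln2 / t½ = 0.693147 / 32.9 = 0.02107 h⁻¹
e^(−kτ) = e^(−0.02107 × 34.6) = 0.4824
Accumulation ratio R = 1 / (1 − e^(−kτ)) = 1 / (1 − 0.4824) = 1.932
Steady-state peak = C₀ × R = 2.27 × 1.932 = 4.386 mg/L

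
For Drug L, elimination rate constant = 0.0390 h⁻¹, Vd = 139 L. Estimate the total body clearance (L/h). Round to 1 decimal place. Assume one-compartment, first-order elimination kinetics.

CL = k × Vd = 0.0390 × 139 = 5.421 L/h

5.4 L/h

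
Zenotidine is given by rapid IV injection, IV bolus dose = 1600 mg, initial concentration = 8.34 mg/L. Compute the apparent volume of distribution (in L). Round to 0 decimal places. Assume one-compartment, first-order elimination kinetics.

Vd = Dose / C₀ = 1600 / 8.34 = 191.8 L

192 L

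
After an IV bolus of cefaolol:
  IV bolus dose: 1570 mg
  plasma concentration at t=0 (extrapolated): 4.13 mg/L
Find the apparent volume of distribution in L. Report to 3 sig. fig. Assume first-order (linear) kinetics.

380 L

Vd = Dose / C₀ = 1570 / 4.13 = 380.1 L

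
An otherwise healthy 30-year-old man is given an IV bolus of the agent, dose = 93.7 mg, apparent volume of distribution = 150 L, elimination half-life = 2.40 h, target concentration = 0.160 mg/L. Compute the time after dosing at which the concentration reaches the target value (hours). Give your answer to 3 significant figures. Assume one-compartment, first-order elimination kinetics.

4.72 h

C₀ = Dose / Vd = 93.70 / 150 = 0.6247 mg/L
k = ln2 / t½ = 0.693147 / 2.40 = 0.2888 h⁻¹
t = ln(C₀ / C) / k = ln(0.6247 / 0.160) / 0.2888
  = ln(3.904) / 0.2888 = 1.362 / 0.2888 = 4.716 h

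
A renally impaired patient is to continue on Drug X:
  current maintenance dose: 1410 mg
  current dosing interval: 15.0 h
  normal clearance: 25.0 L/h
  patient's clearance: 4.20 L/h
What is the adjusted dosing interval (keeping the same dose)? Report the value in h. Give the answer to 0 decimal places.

To keep the same average steady-state level, dosing rate must scale with clearance.
CL ratio = 4.20 / 25.0 = 0.1680
New interval (same dose) = 15.0 / 0.1680 = 89.29 h

89 h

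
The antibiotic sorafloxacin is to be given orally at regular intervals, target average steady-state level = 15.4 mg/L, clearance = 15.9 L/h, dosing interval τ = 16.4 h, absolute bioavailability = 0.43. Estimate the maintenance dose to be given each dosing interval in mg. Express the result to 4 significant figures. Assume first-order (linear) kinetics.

At steady state, F × (Dose/τ) = Css × CL.
Dose = Css × CL × τ / F = 15.4 × 15.90 × 16.4 / 0.43 = 9339 mg

9339 mg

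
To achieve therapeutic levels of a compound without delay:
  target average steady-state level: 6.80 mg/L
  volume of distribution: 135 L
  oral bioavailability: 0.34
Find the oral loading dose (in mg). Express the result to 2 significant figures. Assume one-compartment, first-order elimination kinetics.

2700 mg

LD = Css × Vd / F = 6.80 × 135 / 0.34 = 2700 mg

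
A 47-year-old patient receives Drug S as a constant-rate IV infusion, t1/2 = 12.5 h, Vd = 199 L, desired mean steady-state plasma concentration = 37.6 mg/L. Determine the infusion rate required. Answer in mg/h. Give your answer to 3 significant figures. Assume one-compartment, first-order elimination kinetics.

415 mg/h

k = ln2 / t½ = 0.693147 / 12.5 = 0.05545 h⁻¹
CL = k × Vd = 0.05545 × 199 = 11.03 L/h
At steady state, infusion rate R₀ = Css × CL = 37.6 × 11.03 = 414.7 mg/h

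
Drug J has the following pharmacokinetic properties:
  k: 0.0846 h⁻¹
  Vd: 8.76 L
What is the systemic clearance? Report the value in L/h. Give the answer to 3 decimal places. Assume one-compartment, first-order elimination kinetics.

CL = k × Vd = 0.0846 × 8.76 = 0.7411 L/h

0.741 L/h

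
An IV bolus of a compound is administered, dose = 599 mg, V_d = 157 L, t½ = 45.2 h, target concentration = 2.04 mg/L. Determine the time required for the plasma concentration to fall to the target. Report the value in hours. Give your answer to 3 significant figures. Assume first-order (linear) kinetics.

C₀ = Dose / Vd = 599.0 / 157 = 3.815 mg/L
k = ln2 / t½ = 0.693147 / 45.2 = 0.01534 h⁻¹
t = ln(C₀ / C) / k = ln(3.815 / 2.04) / 0.01534
  = ln(1.870) / 0.01534 = 0.6259 / 0.01534 = 40.80 h

40.8 h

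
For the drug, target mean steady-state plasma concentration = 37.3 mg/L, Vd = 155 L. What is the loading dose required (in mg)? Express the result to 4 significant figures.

LD = Css × Vd = 37.3 × 155 = 5782 mg

5782 mg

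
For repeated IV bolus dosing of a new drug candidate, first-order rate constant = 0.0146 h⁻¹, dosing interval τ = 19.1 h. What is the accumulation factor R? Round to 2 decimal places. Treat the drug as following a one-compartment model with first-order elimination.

4.11

e^(−kτ) = e^(−0.01460 × 19.1) = 0.7566
Accumulation ratio R = 1 / (1 − e^(−kτ)) = 1 / (1 − 0.7566) = 4.108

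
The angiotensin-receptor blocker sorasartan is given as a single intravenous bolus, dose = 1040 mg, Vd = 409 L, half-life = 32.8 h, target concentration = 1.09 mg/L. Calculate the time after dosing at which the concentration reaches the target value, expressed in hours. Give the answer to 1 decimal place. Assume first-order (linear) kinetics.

40.1 h

C₀ = Dose / Vd = 1040 / 409 = 2.543 mg/L
k = ln2 / t½ = 0.693147 / 32.8 = 0.02113 h⁻¹
t = ln(C₀ / C) / k = ln(2.543 / 1.09) / 0.02113
  = ln(2.333) / 0.02113 = 0.8472 / 0.02113 = 40.09 h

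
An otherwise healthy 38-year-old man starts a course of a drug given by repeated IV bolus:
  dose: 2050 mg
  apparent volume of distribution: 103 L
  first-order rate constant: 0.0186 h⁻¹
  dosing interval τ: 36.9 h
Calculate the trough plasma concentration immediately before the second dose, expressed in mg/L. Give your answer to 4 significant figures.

C₀ per dose = Dose / Vd = 2050 / 103 = 19.90 mg/L
Fraction remaining after one interval: r = e^(−kτ) = e^(−0.01860 × 36.9) = 0.5034
Before dose 2, 1 dose has been given (aged 1τ).
C_trough = C₀ × r = 19.90 × 0.5034 = 10.02 mg/L

10.02 mg/L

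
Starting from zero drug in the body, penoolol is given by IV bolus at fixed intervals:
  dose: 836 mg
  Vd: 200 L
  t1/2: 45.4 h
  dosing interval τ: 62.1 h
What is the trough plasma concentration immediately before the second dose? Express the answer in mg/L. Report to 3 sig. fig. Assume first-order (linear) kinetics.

1.62 mg/L

C₀ per dose = Dose / Vd = 836 / 200 = 4.180 mg/L
k = ln2 / t½ = 0.693147 / 45.4 = 0.01527 h⁻¹
Fraction remaining after one interval: r = e^(−kτ) = e^(−0.01527 × 62.1) = 0.3874
Before dose 2, 1 dose has been given (aged 1τ).
C_trough = C₀ × r = 4.180 × 0.3874 = 1.619 mg/L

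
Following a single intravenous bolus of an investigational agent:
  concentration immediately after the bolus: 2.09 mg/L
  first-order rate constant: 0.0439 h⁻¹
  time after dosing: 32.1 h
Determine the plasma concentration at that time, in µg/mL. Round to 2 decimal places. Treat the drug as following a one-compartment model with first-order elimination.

C = C₀ · e^(−k·t) = 2.090 × e^(−0.04390 × 32.1)
  = 2.090 × 0.2443 = 0.5106 mg/L
(0.5106 mg/L = 0.5106 µg/mL)

0.51 µg/mL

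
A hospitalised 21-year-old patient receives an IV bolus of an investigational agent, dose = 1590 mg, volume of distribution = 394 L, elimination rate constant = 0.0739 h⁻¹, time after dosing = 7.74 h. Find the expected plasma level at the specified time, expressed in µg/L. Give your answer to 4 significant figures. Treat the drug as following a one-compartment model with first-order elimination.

C₀ = Dose / Vd = 1590 / 394 = 4.036 mg/L
C = C₀ · e^(−k·t) = 4.036 × e^(−0.07390 × 7.74)
  = 4.036 × 0.5644 = 2.278 mg/L
Convert: 2.278 mg/L × 1000 = 2278 µg/L

2278 µg/L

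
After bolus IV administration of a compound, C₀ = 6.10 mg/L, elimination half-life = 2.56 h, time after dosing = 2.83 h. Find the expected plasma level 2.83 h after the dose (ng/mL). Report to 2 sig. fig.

k = ln2 / t½ = 0.693147 / 2.56 = 0.2708 h⁻¹
C = C₀ · e^(−k·t) = 6.100 × e^(−0.2708 × 2.83)
  = 6.100 × 0.4647 = 2.835 mg/L
Convert: 2.835 mg/L × 1000 = 2835 ng/mL

2800 ng/mL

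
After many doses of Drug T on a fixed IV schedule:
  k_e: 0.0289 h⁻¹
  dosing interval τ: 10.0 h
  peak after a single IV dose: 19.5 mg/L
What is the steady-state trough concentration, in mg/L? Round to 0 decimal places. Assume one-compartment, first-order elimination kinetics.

58 mg/L

e^(−kτ) = e^(−0.02890 × 10.0) = 0.7490
Accumulation ratio R = 1 / (1 − e^(−kτ)) = 1 / (1 − 0.7490) = 3.984
Steady-state trough = C₀ × R × e^(−kτ) = 19.5 × 3.984 × 0.7490 = 58.19 mg/L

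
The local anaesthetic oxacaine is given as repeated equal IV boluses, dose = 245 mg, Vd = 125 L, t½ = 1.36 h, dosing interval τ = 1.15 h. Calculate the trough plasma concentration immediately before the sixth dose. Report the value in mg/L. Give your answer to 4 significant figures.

C₀ per dose = Dose / Vd = 245 / 125 = 1.960 mg/L
k = ln2 / t½ = 0.693147 / 1.36 = 0.5097 h⁻¹
Fraction remaining after one interval: r = e^(−kτ) = e^(−0.5097 × 1.15) = 0.5565
Before dose 6, 5 doses have been given (aged 1τ, 2τ, 3τ, 4τ, 5τ).
C_trough = C₀ × (r + r² + … + r^5) = C₀ × r(1−r^5)/(1−r)
        = 1.960 × 0.5565 × (1 − 0.05337) / (1 − 0.5565) = 2.328 mg/L

2.328 mg/L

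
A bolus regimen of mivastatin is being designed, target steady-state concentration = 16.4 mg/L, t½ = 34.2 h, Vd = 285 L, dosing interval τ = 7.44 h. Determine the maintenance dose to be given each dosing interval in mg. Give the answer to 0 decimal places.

k = ln2 / t½ = 0.693147 / 34.2 = 0.02027 h⁻¹
CL = k × Vd = 0.02027 × 285 = 5.777 L/h
At steady state, Dose/τ = Css × CL.
Dose = Css × CL × τ = 16.4 × 5.777 × 7.44 = 704.9 mg

705 mg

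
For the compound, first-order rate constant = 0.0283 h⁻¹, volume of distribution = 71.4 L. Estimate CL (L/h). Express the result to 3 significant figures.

2.02 L/h

CL = k × Vd = 0.0283 × 71.4 = 2.021 L/h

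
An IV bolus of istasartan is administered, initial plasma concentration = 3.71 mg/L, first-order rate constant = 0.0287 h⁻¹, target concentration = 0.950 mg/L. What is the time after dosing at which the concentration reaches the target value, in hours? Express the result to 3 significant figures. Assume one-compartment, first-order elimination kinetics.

t = ln(C₀ / C) / k = ln(3.710 / 0.950) / 0.02870
  = ln(3.905) / 0.02870 = 1.362 / 0.02870 = 47.46 h

47.5 h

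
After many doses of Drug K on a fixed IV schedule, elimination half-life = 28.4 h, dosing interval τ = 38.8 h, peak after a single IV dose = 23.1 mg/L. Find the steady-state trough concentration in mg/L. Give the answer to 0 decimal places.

k = ln2 / t½ = 0.693147 / 28.4 = 0.02441 h⁻¹
e^(−kτ) = e^(−0.02441 × 38.8) = 0.3879
Accumulation ratio R = 1 / (1 − e^(−kτ)) = 1 / (1 − 0.3879) = 1.634
Steady-state trough = C₀ × R × e^(−kτ) = 23.1 × 1.634 × 0.3879 = 14.64 mg/L

15 mg/L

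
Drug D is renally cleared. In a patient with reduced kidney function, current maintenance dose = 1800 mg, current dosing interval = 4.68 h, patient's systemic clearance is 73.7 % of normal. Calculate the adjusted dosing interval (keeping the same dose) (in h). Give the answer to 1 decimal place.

6.4 h

To keep the same average steady-state level, dosing rate must scale with clearance.
CL ratio = 73.7 / 100 = 0.7370
New interval (same dose) = 4.68 / 0.7370 = 6.350 h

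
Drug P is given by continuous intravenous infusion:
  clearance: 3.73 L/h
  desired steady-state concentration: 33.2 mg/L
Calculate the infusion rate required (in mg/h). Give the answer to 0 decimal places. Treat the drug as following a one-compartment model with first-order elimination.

124 mg/h

At steady state, infusion rate R₀ = Css × CL = 33.2 × 3.730 = 123.8 mg/h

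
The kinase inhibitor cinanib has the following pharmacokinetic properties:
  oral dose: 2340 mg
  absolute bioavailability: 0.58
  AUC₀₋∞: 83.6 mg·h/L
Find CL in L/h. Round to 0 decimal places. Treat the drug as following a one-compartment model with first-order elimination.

16 L/h

CL = F·Dose / AUC = 0.58 × 2340 / 83.6 = 16.23 L/h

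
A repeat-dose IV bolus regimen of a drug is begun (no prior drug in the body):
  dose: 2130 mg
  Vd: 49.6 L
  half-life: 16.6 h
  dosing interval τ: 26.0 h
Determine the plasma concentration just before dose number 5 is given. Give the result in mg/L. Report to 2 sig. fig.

C₀ per dose = Dose / Vd = 2130 / 49.6 = 42.94 mg/L
k = ln2 / t½ = 0.693147 / 16.6 = 0.04176 h⁻¹
Fraction remaining after one interval: r = e^(−kτ) = e^(−0.04176 × 26.0) = 0.3376
Before dose 5, 4 doses have been given (aged 1τ, 2τ, 3τ, 4τ).
C_trough = C₀ × (r + r² + … + r^4) = C₀ × r(1−r^4)/(1−r)
        = 42.94 × 0.3376 × (1 − 0.01299) / (1 − 0.3376) = 21.60 mg/L

22 mg/L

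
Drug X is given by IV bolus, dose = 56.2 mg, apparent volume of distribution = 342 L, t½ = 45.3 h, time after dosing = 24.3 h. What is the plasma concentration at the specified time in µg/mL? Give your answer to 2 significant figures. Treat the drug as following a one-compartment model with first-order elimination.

C₀ = Dose / Vd = 56.20 / 342 = 0.1643 mg/L
k = ln2 / t½ = 0.693147 / 45.3 = 0.01530 h⁻¹
C = C₀ · e^(−k·t) = 0.1643 × e^(−0.01530 × 24.3)
  = 0.1643 × 0.6895 = 0.1133 mg/L
(0.1133 mg/L = 0.1133 µg/mL)

0.11 µg/mL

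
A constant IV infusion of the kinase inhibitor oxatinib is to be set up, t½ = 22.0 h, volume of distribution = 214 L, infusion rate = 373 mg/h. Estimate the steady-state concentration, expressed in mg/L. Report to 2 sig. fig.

k = ln2 / t½ = 0.693147 / 22.0 = 0.03151 h⁻¹
CL = k × Vd = 0.03151 × 214 = 6.743 L/h
At steady state Css = R₀ / CL = 373 / 6.743 = 55.32 mg/L

55 mg/L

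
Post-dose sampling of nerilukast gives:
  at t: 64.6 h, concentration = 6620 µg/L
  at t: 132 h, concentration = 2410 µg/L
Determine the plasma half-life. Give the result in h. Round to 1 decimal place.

46.2 h

k = ln(C₁/C₂) / (t₂ − t₁) = ln(6620/2410) / (132 − 64.6)
  = 1.010 / 67.40 = 0.01499 h⁻¹
t½ = ln2 / k = 0.693147 / 0.01499 = 46.24 h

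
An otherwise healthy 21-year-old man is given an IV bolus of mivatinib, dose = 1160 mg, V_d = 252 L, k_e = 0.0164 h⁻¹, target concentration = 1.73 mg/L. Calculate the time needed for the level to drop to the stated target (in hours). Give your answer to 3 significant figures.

59.7 h

C₀ = Dose / Vd = 1160 / 252 = 4.603 mg/L
t = ln(C₀ / C) / k = ln(4.603 / 1.73) / 0.01640
  = ln(2.661) / 0.01640 = 0.9787 / 0.01640 = 59.68 h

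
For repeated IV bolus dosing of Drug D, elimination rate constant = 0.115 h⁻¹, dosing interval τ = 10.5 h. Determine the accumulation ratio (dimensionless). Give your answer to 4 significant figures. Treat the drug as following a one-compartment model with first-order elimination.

1.426

e^(−kτ) = e^(−0.1150 × 10.5) = 0.2989
Accumulation ratio R = 1 / (1 − e^(−kτ)) = 1 / (1 − 0.2989) = 1.426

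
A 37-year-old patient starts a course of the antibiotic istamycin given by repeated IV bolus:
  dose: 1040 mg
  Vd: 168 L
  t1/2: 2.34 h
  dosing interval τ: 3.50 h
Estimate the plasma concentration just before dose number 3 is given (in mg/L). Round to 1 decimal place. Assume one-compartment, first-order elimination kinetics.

3.0 mg/L

C₀ per dose = Dose / Vd = 1040 / 168 = 6.190 mg/L
k = ln2 / t½ = 0.693147 / 2.34 = 0.2962 h⁻¹
Fraction remaining after one interval: r = e^(−kτ) = e^(−0.2962 × 3.50) = 0.3546
Before dose 3, 2 doses have been given (aged 1τ, 2τ).
C_trough = C₀ × (r + r²) = 6.190 × (0.3546 + 0.1257) = 2.973 mg/L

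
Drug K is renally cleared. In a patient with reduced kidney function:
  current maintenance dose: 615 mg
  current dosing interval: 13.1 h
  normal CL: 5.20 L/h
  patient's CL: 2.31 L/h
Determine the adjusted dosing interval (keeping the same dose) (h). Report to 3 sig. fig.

29.5 h

To keep the same average steady-state level, dosing rate must scale with clearance.
CL ratio = 2.31 / 5.20 = 0.4442
New interval (same dose) = 13.1 / 0.4442 = 29.49 h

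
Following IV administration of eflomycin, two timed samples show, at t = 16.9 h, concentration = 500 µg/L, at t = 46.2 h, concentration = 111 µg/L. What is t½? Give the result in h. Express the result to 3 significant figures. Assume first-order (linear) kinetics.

13.5 h

k = ln(C₁/C₂) / (t₂ − t₁) = ln(500/111) / (46.2 − 16.9)
  = 1.505 / 29.30 = 0.05137 h⁻¹
t½ = ln2 / k = 0.693147 / 0.05137 = 13.49 h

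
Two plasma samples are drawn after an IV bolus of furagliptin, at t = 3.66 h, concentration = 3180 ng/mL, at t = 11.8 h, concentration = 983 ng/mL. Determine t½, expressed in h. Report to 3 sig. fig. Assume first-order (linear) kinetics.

4.81 h

k = ln(C₁/C₂) / (t₂ − t₁) = ln(3180/983) / (11.8 − 3.66)
  = 1.174 / 8.140 = 0.1442 h⁻¹
t½ = ln2 / k = 0.693147 / 0.1442 = 4.807 h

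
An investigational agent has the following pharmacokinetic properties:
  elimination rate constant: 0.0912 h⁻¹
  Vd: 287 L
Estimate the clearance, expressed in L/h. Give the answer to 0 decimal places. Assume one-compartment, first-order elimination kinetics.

26 L/h

CL = k × Vd = 0.0912 × 287 = 26.17 L/h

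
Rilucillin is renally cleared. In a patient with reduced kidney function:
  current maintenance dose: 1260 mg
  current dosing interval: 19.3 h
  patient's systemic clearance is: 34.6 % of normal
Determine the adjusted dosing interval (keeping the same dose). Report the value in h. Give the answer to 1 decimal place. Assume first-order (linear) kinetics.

55.8 h

To keep the same average steady-state level, dosing rate must scale with clearance.
CL ratio = 34.6 / 100 = 0.3460
New interval (same dose) = 19.3 / 0.3460 = 55.78 h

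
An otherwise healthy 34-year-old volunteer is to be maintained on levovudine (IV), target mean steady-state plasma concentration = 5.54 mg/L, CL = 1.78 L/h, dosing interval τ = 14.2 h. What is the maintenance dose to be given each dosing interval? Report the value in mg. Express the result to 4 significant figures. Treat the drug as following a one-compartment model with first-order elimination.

140.0 mg

At steady state, Dose/τ = Css × CL.
Dose = Css × CL × τ = 5.54 × 1.780 × 14.2 = 140.0 mg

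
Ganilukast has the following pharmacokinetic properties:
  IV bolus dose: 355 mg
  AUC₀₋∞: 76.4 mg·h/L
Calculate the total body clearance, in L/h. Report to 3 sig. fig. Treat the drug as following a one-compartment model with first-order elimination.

4.65 L/h

CL = Dose / AUC = 355 / 76.4 = 4.647 L/h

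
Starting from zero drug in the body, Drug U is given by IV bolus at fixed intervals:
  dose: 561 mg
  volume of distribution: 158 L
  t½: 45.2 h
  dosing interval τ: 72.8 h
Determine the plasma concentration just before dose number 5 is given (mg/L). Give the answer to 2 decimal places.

C₀ per dose = Dose / Vd = 561 / 158 = 3.551 mg/L
k = ln2 / t½ = 0.693147 / 45.2 = 0.01534 h⁻¹
Fraction remaining after one interval: r = e^(−kτ) = e^(−0.01534 × 72.8) = 0.3273
Before dose 5, 4 doses have been given (aged 1τ, 2τ, 3τ, 4τ).
C_trough = C₀ × (r + r² + … + r^4) = C₀ × r(1−r^4)/(1−r)
        = 3.551 × 0.3273 × (1 − 0.01148) / (1 − 0.3273) = 1.708 mg/L

1.71 mg/L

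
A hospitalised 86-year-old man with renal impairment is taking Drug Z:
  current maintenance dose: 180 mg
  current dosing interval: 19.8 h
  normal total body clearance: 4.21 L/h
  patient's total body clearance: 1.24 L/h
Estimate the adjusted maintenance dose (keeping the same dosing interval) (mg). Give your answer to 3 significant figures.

53.0 mg

To keep the same average steady-state level, dosing rate must scale with clearance.
CL ratio = 1.24 / 4.21 = 0.2945
New dose (same interval) = 180 × 0.2945 = 53.01 mg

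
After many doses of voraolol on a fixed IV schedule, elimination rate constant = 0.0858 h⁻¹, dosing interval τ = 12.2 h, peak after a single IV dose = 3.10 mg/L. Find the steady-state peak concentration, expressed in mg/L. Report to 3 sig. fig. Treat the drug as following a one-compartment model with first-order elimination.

e^(−kτ) = e^(−0.08580 × 12.2) = 0.3511
Accumulation ratio R = 1 / (1 − e^(−kτ)) = 1 / (1 − 0.3511) = 1.541
Steady-state peak = C₀ × R = 3.10 × 1.541 = 4.777 mg/L

4.78 mg/L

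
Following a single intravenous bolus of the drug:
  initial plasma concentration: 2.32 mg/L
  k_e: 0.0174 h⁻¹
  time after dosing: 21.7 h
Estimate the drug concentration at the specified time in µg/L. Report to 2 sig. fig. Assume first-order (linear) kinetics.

1600 µg/L

C = C₀ · e^(−k·t) = 2.320 × e^(−0.01740 × 21.7)
  = 2.320 × 0.6855 = 1.590 mg/L
Convert: 1.590 mg/L × 1000 = 1590 µg/L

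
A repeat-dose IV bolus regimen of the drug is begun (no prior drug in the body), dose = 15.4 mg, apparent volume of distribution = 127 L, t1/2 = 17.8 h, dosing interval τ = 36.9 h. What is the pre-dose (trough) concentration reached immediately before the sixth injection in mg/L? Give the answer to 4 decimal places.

C₀ per dose = Dose / Vd = 15.4 / 127 = 0.1213 mg/L
k = ln2 / t½ = 0.693147 / 17.8 = 0.03894 h⁻¹
Fraction remaining after one interval: r = e^(−kτ) = e^(−0.03894 × 36.9) = 0.2377
Before dose 6, 5 doses have been given (aged 1τ, 2τ, 3τ, 4τ, 5τ).
C_trough = C₀ × (r + r² + … + r^5) = C₀ × r(1−r^5)/(1−r)
        = 0.1213 × 0.2377 × (1 − 0.0007588) / (1 − 0.2377) = 0.03780 mg/L

0.0378 mg/L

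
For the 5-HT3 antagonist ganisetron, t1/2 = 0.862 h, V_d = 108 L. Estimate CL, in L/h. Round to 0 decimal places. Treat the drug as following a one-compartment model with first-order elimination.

87 L/h

k = ln2 / t½ = 0.693147 / 0.862 = 0.8041 h⁻¹
CL = k × Vd = 0.8041 × 108 = 86.84 L/h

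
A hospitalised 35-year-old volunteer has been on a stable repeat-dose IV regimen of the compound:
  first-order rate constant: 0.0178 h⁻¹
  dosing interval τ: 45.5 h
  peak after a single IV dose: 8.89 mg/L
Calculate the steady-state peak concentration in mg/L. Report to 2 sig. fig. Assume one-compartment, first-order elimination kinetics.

16 mg/L

e^(−kτ) = e^(−0.01780 × 45.5) = 0.4449
Accumulation ratio R = 1 / (1 − e^(−kτ)) = 1 / (1 − 0.4449) = 1.801
Steady-state peak = C₀ × R = 8.89 × 1.801 = 16.01 mg/L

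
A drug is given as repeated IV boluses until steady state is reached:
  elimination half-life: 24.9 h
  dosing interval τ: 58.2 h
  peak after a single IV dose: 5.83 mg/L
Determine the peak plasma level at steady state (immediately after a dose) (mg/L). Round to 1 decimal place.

7.3 mg/L

k = ln2 / t½ = 0.693147 / 24.9 = 0.02784 h⁻¹
e^(−kτ) = e^(−0.02784 × 58.2) = 0.1978
Accumulation ratio R = 1 / (1 − e^(−kτ)) = 1 / (1 − 0.1978) = 1.247
Steady-state peak = C₀ × R = 5.83 × 1.247 = 7.270 mg/L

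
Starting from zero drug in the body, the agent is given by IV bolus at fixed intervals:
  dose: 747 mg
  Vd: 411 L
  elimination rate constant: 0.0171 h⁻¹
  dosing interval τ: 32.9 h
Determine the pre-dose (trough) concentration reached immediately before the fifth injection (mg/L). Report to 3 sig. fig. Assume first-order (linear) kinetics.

C₀ per dose = Dose / Vd = 747 / 411 = 1.818 mg/L
Fraction remaining after one interval: r = e^(−kτ) = e^(−0.01710 × 32.9) = 0.5697
Before dose 5, 4 doses have been given (aged 1τ, 2τ, 3τ, 4τ).
C_trough = C₀ × (r + r² + … + r^4) = C₀ × r(1−r^4)/(1−r)
        = 1.818 × 0.5697 × (1 − 0.1053) / (1 − 0.5697) = 2.154 mg/L

2.15 mg/L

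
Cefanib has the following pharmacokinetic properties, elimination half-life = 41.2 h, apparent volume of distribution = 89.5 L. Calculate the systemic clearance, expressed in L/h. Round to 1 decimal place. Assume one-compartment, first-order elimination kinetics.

1.5 L/h

k = ln2 / t½ = 0.693147 / 41.2 = 0.01682 h⁻¹
CL = k × Vd = 0.01682 × 89.5 = 1.505 L/h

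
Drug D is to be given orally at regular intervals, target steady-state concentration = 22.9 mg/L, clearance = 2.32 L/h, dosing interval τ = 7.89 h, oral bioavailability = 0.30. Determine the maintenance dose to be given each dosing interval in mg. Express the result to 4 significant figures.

At steady state, F × (Dose/τ) = Css × CL.
Dose = Css × CL × τ / F = 22.9 × 2.320 × 7.89 / 0.30 = 1397 mg

1397 mg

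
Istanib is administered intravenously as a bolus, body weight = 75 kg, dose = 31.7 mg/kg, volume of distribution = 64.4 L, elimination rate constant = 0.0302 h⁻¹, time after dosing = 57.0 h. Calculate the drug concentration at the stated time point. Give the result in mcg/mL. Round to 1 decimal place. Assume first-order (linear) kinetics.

Total dose = 31.7 × 75 = 2378 mg
C₀ = Dose / Vd = 2378 / 64.4 = 36.93 mg/L
C = C₀ · e^(−k·t) = 36.93 × e^(−0.03020 × 57.0)
  = 36.93 × 0.1788 = 6.603 mg/L
(6.603 mg/L = 6.603 mcg/mL)

6.6 mcg/mL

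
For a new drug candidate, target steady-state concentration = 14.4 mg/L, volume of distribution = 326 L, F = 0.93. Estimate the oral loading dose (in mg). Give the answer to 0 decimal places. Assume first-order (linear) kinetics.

5048 mg

LD = Css × Vd / F = 14.4 × 326 / 0.93 = 5048 mg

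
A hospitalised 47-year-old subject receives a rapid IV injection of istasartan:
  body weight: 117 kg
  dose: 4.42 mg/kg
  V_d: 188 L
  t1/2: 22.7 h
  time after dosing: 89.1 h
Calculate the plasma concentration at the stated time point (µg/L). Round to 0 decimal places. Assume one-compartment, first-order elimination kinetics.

Total dose = 4.42 × 117 = 517.1 mg
C₀ = Dose / Vd = 517.1 / 188 = 2.751 mg/L
k = ln2 / t½ = 0.693147 / 22.7 = 0.03054 h⁻¹
C = C₀ · e^(−k·t) = 2.751 × e^(−0.03054 × 89.1)
  = 2.751 × 0.06580 = 0.1810 mg/L
Convert: 0.1810 mg/L × 1000 = 181.0 µg/L

181 µg/L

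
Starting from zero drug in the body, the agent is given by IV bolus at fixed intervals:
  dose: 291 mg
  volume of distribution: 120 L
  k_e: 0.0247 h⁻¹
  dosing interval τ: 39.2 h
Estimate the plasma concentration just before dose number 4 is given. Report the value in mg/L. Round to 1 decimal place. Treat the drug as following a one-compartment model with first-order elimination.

1.4 mg/L

C₀ per dose = Dose / Vd = 291 / 120 = 2.425 mg/L
Fraction remaining after one interval: r = e^(−kτ) = e^(−0.02470 × 39.2) = 0.3798
Before dose 4, 3 doses have been given (aged 1τ, 2τ, 3τ).
C_trough = C₀ × (r + r² + … + r^3) = C₀ × r(1−r^3)/(1−r)
        = 2.425 × 0.3798 × (1 − 0.05479) / (1 − 0.3798) = 1.404 mg/L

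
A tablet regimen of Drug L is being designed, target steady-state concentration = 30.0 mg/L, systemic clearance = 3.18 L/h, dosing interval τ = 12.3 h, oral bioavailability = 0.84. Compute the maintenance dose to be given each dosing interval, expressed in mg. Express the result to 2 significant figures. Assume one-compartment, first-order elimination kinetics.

At steady state, F × (Dose/τ) = Css × CL.
Dose = Css × CL × τ / F = 30.0 × 3.180 × 12.3 / 0.84 = 1397 mg

1400 mg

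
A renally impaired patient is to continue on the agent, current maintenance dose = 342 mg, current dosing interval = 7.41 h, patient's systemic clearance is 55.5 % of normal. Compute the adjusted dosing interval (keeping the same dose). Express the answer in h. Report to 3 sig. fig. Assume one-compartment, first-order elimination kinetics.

To keep the same average steady-state level, dosing rate must scale with clearance.
CL ratio = 55.5 / 100 = 0.5550
New interval (same dose) = 7.41 / 0.5550 = 13.35 h

13.4 h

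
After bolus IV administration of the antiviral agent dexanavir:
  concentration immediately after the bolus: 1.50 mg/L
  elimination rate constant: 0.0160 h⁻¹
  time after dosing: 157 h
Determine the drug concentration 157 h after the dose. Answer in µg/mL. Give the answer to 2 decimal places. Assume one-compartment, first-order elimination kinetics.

C = C₀ · e^(−k·t) = 1.500 × e^(−0.01600 × 157)
  = 1.500 × 0.08111 = 0.1217 mg/L
(0.1217 mg/L = 0.1217 µg/mL)

0.12 µg/mL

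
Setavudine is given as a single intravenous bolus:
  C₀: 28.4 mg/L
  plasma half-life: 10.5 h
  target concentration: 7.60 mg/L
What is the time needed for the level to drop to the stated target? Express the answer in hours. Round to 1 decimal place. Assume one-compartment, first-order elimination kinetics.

k = ln2 / t½ = 0.693147 / 10.5 = 0.06601 h⁻¹
t = ln(C₀ / C) / k = ln(28.40 / 7.60) / 0.06601
  = ln(3.737) / 0.06601 = 1.318 / 0.06601 = 19.97 h

20.0 h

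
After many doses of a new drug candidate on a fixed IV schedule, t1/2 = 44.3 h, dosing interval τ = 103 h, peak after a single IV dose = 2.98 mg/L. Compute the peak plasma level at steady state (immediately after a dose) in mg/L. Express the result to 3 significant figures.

k = ln2 / t½ = 0.693147 / 44.3 = 0.01565 h⁻¹
e^(−kτ) = e^(−0.01565 × 103) = 0.1995
Accumulation ratio R = 1 / (1 − e^(−kτ)) = 1 / (1 − 0.1995) = 1.249
Steady-state peak = C₀ × R = 2.98 × 1.249 = 3.722 mg/L

3.72 mg/L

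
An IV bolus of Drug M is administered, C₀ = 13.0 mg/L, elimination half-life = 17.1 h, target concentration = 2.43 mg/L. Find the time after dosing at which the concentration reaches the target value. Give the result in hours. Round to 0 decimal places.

k = ln2 / t½ = 0.693147 / 17.1 = 0.04053 h⁻¹
t = ln(C₀ / C) / k = ln(13.00 / 2.43) / 0.04053
  = ln(5.350) / 0.04053 = 1.677 / 0.04053 = 41.38 h

41 h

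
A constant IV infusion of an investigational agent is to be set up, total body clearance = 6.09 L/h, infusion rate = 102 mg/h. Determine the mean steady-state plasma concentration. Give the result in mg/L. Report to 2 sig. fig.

At steady state Css = R₀ / CL = 102 / 6.090 = 16.75 mg/L

17 mg/L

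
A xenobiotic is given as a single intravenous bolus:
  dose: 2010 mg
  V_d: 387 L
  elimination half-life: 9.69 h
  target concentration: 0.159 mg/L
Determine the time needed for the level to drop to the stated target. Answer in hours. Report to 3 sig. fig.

48.7 h

C₀ = Dose / Vd = 2010 / 387 = 5.194 mg/L
k = ln2 / t½ = 0.693147 / 9.69 = 0.07153 h⁻¹
t = ln(C₀ / C) / k = ln(5.194 / 0.159) / 0.07153
  = ln(32.67) / 0.07153 = 3.486 / 0.07153 = 48.73 h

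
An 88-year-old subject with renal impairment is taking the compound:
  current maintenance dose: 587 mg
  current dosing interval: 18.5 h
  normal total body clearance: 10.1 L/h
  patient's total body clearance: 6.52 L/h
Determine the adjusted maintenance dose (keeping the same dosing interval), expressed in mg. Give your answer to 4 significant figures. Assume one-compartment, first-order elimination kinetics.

To keep the same average steady-state level, dosing rate must scale with clearance.
CL ratio = 6.52 / 10.1 = 0.6455
New dose (same interval) = 587 × 0.6455 = 378.9 mg

378.9 mg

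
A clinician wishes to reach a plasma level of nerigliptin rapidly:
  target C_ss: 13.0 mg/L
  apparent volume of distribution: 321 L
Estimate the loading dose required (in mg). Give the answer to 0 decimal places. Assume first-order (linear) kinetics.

4173 mg

LD = Css × Vd = 13.0 × 321 = 4173 mg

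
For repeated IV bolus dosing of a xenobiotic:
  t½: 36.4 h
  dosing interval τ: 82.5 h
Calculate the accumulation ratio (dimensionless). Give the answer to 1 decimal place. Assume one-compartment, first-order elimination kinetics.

1.3

k = ln2 / t½ = 0.693147 / 36.4 = 0.01904 h⁻¹
e^(−kτ) = e^(−0.01904 × 82.5) = 0.2079
Accumulation ratio R = 1 / (1 − e^(−kτ)) = 1 / (1 − 0.2079) = 1.262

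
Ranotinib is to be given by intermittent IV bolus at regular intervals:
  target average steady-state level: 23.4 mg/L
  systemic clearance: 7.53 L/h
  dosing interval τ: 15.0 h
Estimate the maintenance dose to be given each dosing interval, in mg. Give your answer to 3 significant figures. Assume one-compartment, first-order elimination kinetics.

2640 mg

At steady state, Dose/τ = Css × CL.
Dose = Css × CL × τ = 23.4 × 7.530 × 15.0 = 2643 mg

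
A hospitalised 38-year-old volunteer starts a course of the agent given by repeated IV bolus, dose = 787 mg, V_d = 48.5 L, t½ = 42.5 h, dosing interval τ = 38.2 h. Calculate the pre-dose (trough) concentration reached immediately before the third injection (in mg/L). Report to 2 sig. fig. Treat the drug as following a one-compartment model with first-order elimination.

13 mg/L

C₀ per dose = Dose / Vd = 787 / 48.5 = 16.23 mg/L
k = ln2 / t½ = 0.693147 / 42.5 = 0.01631 h⁻¹
Fraction remaining after one interval: r = e^(−kτ) = e^(−0.01631 × 38.2) = 0.5363
Before dose 3, 2 doses have been given (aged 1τ, 2τ).
C_trough = C₀ × (r + r²) = 16.23 × (0.5363 + 0.2876) = 13.37 mg/L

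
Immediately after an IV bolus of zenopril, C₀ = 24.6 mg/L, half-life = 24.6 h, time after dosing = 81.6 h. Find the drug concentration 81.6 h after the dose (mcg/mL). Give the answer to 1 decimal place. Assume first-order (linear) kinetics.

2.5 mcg/mL

k = ln2 / t½ = 0.693147 / 24.6 = 0.02818 h⁻¹
C = C₀ · e^(−k·t) = 24.60 × e^(−0.02818 × 81.6)
  = 24.60 × 0.1003 = 2.467 mg/L
(2.467 mg/L = 2.467 mcg/mL)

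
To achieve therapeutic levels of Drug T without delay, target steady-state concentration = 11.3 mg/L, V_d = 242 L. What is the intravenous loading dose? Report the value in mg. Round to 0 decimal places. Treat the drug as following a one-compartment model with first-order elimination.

2735 mg

LD = Css × Vd = 11.3 × 242 = 2735 mg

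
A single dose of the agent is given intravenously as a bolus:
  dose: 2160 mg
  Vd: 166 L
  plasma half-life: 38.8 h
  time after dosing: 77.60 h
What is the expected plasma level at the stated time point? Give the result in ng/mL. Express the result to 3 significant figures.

3250 ng/mL

C₀ = Dose / Vd = 2160 / 166 = 13.01 mg/L
k = ln2 / t½ = 0.693147 / 38.8 = 0.01786 h⁻¹
t / t½ = 77.60 / 38.8 = 2 half-lives
C = C₀ × (1/2)^2 = 13.01 × 0.2500 = 3.253 mg/L
Convert: 3.253 mg/L × 1000 = 3253 ng/mL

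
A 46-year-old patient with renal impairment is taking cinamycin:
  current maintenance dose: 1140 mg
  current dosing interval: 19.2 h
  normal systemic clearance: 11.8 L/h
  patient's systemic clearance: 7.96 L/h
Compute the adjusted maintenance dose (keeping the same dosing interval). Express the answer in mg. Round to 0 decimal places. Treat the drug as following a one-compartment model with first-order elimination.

To keep the same average steady-state level, dosing rate must scale with clearance.
CL ratio = 7.96 / 11.8 = 0.6746
New dose (same interval) = 1140 × 0.6746 = 769.0 mg

769 mg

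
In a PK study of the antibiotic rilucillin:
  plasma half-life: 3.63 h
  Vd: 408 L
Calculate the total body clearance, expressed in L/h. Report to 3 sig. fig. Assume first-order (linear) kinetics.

k = ln2 / t½ = 0.693147 / 3.63 = 0.1909 h⁻¹
CL = k × Vd = 0.1909 × 408 = 77.89 L/h

77.9 L/h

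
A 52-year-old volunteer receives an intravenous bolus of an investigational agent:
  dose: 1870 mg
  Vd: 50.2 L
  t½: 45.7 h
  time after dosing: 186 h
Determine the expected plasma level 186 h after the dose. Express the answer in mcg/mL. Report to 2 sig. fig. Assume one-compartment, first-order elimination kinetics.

C₀ = Dose / Vd = 1870 / 50.2 = 37.25 mg/L
k = ln2 / t½ = 0.693147 / 45.7 = 0.01517 h⁻¹
C = C₀ · e^(−k·t) = 37.25 × e^(−0.01517 × 186)
  = 37.25 × 0.05951 = 2.217 mg/L
(2.217 mg/L = 2.217 mcg/mL)

2.2 mcg/mL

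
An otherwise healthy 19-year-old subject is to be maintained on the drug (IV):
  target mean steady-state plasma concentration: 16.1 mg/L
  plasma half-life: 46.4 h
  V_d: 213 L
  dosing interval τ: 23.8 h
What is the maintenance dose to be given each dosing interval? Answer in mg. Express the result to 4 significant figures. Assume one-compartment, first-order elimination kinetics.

1219 mg

k = ln2 / t½ = 0.693147 / 46.4 = 0.01494 h⁻¹
CL = k × Vd = 0.01494 × 213 = 3.182 L/h
At steady state, Dose/τ = Css × CL.
Dose = Css × CL × τ = 16.1 × 3.182 × 23.8 = 1219 mg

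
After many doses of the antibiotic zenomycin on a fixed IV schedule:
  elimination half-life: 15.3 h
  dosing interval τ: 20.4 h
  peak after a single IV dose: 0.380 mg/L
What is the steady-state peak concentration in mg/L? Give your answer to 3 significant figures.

0.630 mg/L

k = ln2 / t½ = 0.693147 / 15.3 = 0.04530 h⁻¹
e^(−kτ) = e^(−0.04530 × 20.4) = 0.3969
Accumulation ratio R = 1 / (1 − e^(−kτ)) = 1 / (1 − 0.3969) = 1.658
Steady-state peak = C₀ × R = 0.380 × 1.658 = 0.6300 mg/L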